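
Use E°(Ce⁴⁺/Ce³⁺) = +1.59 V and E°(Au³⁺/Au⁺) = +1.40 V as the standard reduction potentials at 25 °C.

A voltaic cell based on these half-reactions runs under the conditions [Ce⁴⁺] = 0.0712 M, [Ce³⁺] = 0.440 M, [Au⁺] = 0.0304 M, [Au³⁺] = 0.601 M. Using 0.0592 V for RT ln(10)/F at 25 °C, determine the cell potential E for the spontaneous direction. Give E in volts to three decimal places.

+0.105 V

Ce⁴⁺/Ce³⁺ is the cathode (higher E°), Au³⁺/Au⁺ the anode: E°cell = +1.59 − (+1.40) = +0.19 V, n = 2.
Overall: 2 Ce⁴⁺(aq) + Au⁺(aq) → 2 Ce³⁺(aq) + Au³⁺(aq)
Q = [Ce³⁺]^2·[Au³⁺] / ([Ce⁴⁺]^2·[Au⁺]); log Q = 2.878.
E = E° − (0.0592/n) log Q = +0.19 − (0.0592/2)(2.878) = +0.105 V.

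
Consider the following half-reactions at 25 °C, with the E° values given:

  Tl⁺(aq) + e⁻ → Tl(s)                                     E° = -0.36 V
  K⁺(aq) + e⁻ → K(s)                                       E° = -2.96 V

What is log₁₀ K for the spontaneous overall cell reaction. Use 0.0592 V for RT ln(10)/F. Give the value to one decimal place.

Cathode: Tl⁺/Tl; anode: K⁺/K. E°cell = +2.60 V, n = 1.
log K = nE°cell / 0.0592 = (1)(+2.60) / 0.0592 = 43.9.

43.9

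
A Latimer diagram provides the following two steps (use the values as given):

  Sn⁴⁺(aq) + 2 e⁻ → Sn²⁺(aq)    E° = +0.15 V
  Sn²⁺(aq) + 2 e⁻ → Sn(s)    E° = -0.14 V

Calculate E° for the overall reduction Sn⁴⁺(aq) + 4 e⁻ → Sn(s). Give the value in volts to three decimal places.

+0.005 V

Standard free energies of sequential steps add: ΔG°₃ = ΔG°₁ + ΔG°₂, so n₃E°₃ = n₁E°₁ + n₂E°₂.
E°₃ = (2×+0.15 + 2×-0.14) / 4 = (+0.020) / 4 = +0.005 V.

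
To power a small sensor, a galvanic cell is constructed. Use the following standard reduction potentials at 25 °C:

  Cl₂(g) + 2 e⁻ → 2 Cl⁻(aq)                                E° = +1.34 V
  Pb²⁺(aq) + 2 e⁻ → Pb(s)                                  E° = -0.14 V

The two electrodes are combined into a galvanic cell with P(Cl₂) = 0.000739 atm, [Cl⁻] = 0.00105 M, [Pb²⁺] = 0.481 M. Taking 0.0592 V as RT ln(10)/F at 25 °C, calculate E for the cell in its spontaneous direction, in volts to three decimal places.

+1.573 V

Cl₂/Cl⁻ is the cathode (higher E°), Pb²⁺/Pb the anode: E°cell = +1.34 − (-0.14) = +1.48 V, n = 2.
Overall: Cl₂(g) + Pb(s) → 2 Cl⁻(aq) + Pb²⁺(aq)
Q = [Cl⁻]^2·[Pb²⁺] / (P(Cl₂)); log Q = -3.144.
E = E° − (0.0592/n) log Q = +1.48 − (0.0592/2)(-3.144) = +1.573 V.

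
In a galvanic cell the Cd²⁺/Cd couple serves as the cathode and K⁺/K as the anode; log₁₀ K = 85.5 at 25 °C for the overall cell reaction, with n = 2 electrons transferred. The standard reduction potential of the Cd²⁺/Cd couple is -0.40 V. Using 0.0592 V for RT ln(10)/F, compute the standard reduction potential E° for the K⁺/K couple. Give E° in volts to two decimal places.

-2.93 V

E°cell = (0.0592/n)·log K = (0.0592/2)(85.5) = +2.531 V.
Since Cd²⁺/Cd is the cathode and K⁺/K the anode, E°cell = E°(Cd²⁺/Cd) − E°(K⁺/K).
So E°(K⁺/K) = E°(Cd²⁺/Cd) − E°cell = (-0.40) − (+2.531) = -2.93 V.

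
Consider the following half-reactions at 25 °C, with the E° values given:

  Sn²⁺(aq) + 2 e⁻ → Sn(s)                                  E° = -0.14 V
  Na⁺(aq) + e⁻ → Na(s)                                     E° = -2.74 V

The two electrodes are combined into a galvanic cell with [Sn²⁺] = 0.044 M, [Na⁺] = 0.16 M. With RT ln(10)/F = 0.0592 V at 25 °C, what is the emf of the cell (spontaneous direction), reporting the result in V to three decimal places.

+2.607 V

Sn²⁺/Sn is the cathode (higher E°), Na⁺/Na the anode: E°cell = -0.14 − (-2.74) = +2.60 V, n = 2.
Overall: Sn²⁺(aq) + 2 Na(s) → Sn(s) + 2 Na⁺(aq)
Q = [Na⁺]^2 / ([Sn²⁺]); log Q = -0.235.
E = E° − (0.0592/n) log Q = +2.60 − (0.0592/2)(-0.235) = +2.607 V.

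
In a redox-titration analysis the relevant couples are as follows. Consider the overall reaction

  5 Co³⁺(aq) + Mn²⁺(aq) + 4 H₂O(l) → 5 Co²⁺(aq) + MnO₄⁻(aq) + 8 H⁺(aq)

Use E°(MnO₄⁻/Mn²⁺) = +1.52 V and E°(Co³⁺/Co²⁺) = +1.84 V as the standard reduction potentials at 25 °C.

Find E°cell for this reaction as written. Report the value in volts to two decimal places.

+0.32 V

The Co³⁺/Co²⁺ couple has the higher reduction potential, so it is the cathode; MnO₄⁻/Mn²⁺ is oxidised at the anode.
E°cell = E°(cathode) − E°(anode) = (+1.84) − (+1.52) = +0.32 V.
Since E°cell > 0, the reaction is spontaneous under standard conditions.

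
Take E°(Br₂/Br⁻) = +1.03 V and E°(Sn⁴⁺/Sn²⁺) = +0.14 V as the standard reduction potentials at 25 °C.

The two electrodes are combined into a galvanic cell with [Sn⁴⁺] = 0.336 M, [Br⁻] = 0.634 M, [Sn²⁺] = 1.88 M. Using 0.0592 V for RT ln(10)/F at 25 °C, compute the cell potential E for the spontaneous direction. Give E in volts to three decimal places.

+0.924 V

Br₂/Br⁻ is the cathode (higher E°), Sn⁴⁺/Sn²⁺ the anode: E°cell = +1.03 − (+0.14) = +0.89 V, n = 2.
Overall: Br₂(l) + Sn²⁺(aq) → 2 Br⁻(aq) + Sn⁴⁺(aq)
Q = [Br⁻]^2·[Sn⁴⁺] / ([Sn²⁺]); log Q = -1.144.
E = E° − (0.0592/n) log Q = +0.89 − (0.0592/2)(-1.144) = +0.924 V.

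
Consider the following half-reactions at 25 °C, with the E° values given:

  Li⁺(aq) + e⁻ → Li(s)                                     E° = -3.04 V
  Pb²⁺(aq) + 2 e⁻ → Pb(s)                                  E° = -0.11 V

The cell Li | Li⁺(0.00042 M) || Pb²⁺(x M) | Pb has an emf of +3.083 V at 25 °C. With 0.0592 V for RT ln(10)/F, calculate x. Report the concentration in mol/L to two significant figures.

Pb²⁺/Pb is the cathode, Li⁺/Li the anode: E°cell = +2.93 V, n = 2.
Overall reaction: Pb²⁺(aq) + 2 Li(s) → Pb(s) + 2 Li⁺(aq); Q = [Li⁺]^2/[Pb²⁺]^1.
From E = E° − (0.0592/n) log Q: log Q = (E° − E)·n/0.0592 = (+2.93 − (+3.083))·2/0.0592 = -5.1689.
So 1·log[Pb²⁺] = 2·log(0.00042) − log Q = -6.7535 − (-5.1689) = -1.5846; [Pb²⁺] = 10^(-1.5846) ≈ 0.026 M.

0.026 M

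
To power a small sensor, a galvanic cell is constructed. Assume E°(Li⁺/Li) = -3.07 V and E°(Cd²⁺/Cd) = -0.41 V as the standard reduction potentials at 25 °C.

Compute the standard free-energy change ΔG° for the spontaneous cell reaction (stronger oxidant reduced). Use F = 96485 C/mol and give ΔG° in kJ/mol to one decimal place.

Cd²⁺/Cd (E° = -0.41 V) is the cathode; Li⁺/Li (E° = -3.07 V) is the anode, so E°cell = +2.66 V.
Balancing electrons gives n = 2 (lcm of 2 and 1).
ΔG° = −nFE° = −(2)(96485)(+2.66) = -513,300 J = -513.3 kJ/mol.

-513.3 kJ/mol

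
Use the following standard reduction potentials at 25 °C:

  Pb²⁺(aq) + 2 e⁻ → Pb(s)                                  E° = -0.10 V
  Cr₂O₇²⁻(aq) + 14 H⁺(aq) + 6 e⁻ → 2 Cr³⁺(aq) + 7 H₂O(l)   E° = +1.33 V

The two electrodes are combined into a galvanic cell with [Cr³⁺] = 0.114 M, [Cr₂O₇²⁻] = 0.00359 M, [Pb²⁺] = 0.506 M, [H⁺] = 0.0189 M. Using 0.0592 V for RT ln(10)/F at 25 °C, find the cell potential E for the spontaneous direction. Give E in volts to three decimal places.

Cr₂O₇²⁻/Cr³⁺ is the cathode (higher E°), Pb²⁺/Pb the anode: E°cell = +1.33 − (-0.10) = +1.43 V, n = 6.
Overall: Cr₂O₇²⁻(aq) + 14 H⁺(aq) + 3 Pb(s) → 2 Cr³⁺(aq) + 7 H₂O(l) + 3 Pb²⁺(aq)
Q = [Cr³⁺]^2·[Pb²⁺]^3 / ([Cr₂O₇²⁻]·[H⁺]^14); log Q = 23.801.
E = E° − (0.0592/n) log Q = +1.43 − (0.0592/6)(23.801) = +1.195 V.

+1.195 V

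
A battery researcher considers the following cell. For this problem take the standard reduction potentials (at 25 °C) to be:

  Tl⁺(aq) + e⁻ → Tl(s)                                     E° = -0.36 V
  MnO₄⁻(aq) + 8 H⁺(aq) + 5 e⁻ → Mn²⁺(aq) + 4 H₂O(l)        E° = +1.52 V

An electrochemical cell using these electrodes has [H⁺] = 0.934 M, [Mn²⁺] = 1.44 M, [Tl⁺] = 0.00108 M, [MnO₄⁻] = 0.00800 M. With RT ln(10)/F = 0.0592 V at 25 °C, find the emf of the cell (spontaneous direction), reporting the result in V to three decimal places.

MnO₄⁻/Mn²⁺ is the cathode (higher E°), Tl⁺/Tl the anode: E°cell = +1.52 − (-0.36) = +1.88 V, n = 5.
Overall: MnO₄⁻(aq) + 8 H⁺(aq) + 5 Tl(s) → Mn²⁺(aq) + 4 H₂O(l) + 5 Tl⁺(aq)
Q = [Mn²⁺]·[Tl⁺]^5 / ([MnO₄⁻]·[H⁺]^8); log Q = -12.340.
E = E° − (0.0592/n) log Q = +1.88 − (0.0592/5)(-12.340) = +2.026 V.

+2.026 V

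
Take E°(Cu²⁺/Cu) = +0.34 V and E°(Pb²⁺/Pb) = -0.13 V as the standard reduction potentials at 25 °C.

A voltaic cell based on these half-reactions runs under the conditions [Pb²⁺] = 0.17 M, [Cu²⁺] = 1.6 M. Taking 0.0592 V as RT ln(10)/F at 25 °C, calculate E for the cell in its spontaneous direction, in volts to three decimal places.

Cu²⁺/Cu is the cathode (higher E°), Pb²⁺/Pb the anode: E°cell = +0.34 − (-0.13) = +0.47 V, n = 2.
Overall: Cu²⁺(aq) + Pb(s) → Cu(s) + Pb²⁺(aq)
Q = [Pb²⁺] / ([Cu²⁺]); log Q = -0.974.
E = E° − (0.0592/n) log Q = +0.47 − (0.0592/2)(-0.974) = +0.499 V.

+0.499 V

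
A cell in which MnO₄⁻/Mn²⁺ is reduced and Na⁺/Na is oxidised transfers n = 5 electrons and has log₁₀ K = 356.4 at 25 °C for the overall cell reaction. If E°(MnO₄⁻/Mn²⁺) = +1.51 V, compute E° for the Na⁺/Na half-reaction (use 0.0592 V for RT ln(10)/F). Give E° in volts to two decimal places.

-2.71 V

E°cell = (0.0592/n)·log K = (0.0592/5)(356.4) = +4.220 V.
Since MnO₄⁻/Mn²⁺ is the cathode and Na⁺/Na the anode, E°cell = E°(MnO₄⁻/Mn²⁺) − E°(Na⁺/Na).
So E°(Na⁺/Na) = E°(MnO₄⁻/Mn²⁺) − E°cell = (+1.51) − (+4.220) = -2.71 V.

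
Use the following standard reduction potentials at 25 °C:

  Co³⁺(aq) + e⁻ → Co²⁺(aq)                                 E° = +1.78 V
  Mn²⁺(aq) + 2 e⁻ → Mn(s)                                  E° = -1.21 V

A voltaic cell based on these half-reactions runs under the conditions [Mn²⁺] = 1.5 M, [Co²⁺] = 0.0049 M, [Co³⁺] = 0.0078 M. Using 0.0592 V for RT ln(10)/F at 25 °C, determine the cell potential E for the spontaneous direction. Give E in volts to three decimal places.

Co³⁺/Co²⁺ is the cathode (higher E°), Mn²⁺/Mn the anode: E°cell = +1.78 − (-1.21) = +2.99 V, n = 2.
Overall: 2 Co³⁺(aq) + Mn(s) → 2 Co²⁺(aq) + Mn²⁺(aq)
Q = [Co²⁺]^2·[Mn²⁺] / ([Co³⁺]^2); log Q = -0.228.
E = E° − (0.0592/n) log Q = +2.99 − (0.0592/2)(-0.228) = +2.997 V.

+2.997 V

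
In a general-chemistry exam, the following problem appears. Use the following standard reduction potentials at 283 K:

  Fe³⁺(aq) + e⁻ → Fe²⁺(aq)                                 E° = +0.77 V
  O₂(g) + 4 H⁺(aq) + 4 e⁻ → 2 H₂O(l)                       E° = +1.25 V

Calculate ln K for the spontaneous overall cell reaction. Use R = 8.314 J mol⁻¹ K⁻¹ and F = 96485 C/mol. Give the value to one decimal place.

Cathode: O₂/H₂O; anode: Fe³⁺/Fe²⁺. E°cell = (+1.25) − (+0.77) = +0.48 V, with n = 4.
ΔG° = −nFE° = −RT ln K, so ln K = nFE°/(RT) = (4)(96485)(+0.48) / ((8.314)(283)) = 78.734.

78.7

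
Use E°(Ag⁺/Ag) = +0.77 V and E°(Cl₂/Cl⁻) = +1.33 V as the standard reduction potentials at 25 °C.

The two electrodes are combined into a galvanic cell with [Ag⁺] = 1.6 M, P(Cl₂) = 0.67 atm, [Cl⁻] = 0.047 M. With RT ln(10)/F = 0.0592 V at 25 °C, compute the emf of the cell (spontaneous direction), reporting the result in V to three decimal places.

+0.621 V

Cl₂/Cl⁻ is the cathode (higher E°), Ag⁺/Ag the anode: E°cell = +1.33 − (+0.77) = +0.56 V, n = 2.
Overall: Cl₂(g) + 2 Ag(s) → 2 Cl⁻(aq) + 2 Ag⁺(aq)
Q = [Cl⁻]^2·[Ag⁺]^2 / (P(Cl₂)); log Q = -2.074.
E = E° − (0.0592/n) log Q = +0.56 − (0.0592/2)(-2.074) = +0.621 V.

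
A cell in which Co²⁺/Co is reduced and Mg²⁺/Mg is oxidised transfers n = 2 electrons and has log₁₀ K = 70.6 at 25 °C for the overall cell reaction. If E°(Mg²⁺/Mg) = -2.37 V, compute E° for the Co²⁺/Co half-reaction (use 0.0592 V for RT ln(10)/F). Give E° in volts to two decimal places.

E°cell = (0.0592/n)·log K = (0.0592/2)(70.6) = +2.090 V.
Since Co²⁺/Co is the cathode and Mg²⁺/Mg the anode, E°cell = E°(Co²⁺/Co) − E°(Mg²⁺/Mg).
So E°(Co²⁺/Co) = E°cell + E°(Mg²⁺/Mg) = +2.090 + (-2.37) = -0.28 V.

-0.28 V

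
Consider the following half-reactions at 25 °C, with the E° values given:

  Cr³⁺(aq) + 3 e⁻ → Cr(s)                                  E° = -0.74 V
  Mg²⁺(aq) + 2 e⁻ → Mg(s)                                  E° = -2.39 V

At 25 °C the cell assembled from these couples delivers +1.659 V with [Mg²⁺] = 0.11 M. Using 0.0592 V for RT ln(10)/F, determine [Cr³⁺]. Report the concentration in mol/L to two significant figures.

0.10 M

Cr³⁺/Cr is the cathode, Mg²⁺/Mg the anode: E°cell = +1.65 V, n = 6.
Overall reaction: 2 Cr³⁺(aq) + 3 Mg(s) → 2 Cr(s) + 3 Mg²⁺(aq); Q = [Mg²⁺]^3/[Cr³⁺]^2.
From E = E° − (0.0592/n) log Q: log Q = (E° − E)·n/0.0592 = (+1.65 − (+1.659))·6/0.0592 = -0.9122.
So 2·log[Cr³⁺] = 3·log(0.11) − log Q = -2.8758 − (-0.9122) = -1.9636; log[Cr³⁺] = -1.9636 / 2 = -0.9818; [Cr³⁺] = 10^(-0.9818) ≈ 0.10 M.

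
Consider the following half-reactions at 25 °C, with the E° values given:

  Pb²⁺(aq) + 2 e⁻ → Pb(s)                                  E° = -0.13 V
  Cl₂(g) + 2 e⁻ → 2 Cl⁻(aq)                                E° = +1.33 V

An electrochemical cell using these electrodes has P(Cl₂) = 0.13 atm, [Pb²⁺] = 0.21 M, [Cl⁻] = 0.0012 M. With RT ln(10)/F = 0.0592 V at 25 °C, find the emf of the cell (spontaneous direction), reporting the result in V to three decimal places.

+1.627 V

Cl₂/Cl⁻ is the cathode (higher E°), Pb²⁺/Pb the anode: E°cell = +1.33 − (-0.13) = +1.46 V, n = 2.
Overall: Cl₂(g) + Pb(s) → 2 Cl⁻(aq) + Pb²⁺(aq)
Q = [Cl⁻]^2·[Pb²⁺] / (P(Cl₂)); log Q = -5.633.
E = E° − (0.0592/n) log Q = +1.46 − (0.0592/2)(-5.633) = +1.627 V.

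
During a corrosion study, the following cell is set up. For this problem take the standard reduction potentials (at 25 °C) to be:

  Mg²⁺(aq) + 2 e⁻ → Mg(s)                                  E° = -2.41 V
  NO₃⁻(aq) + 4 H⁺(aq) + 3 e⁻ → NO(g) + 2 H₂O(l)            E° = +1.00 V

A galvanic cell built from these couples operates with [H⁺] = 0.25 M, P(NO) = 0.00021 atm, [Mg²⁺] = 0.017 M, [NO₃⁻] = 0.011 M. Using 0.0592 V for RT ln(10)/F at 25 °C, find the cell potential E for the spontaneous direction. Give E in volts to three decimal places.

NO₃⁻/NO is the cathode (higher E°), Mg²⁺/Mg the anode: E°cell = +1.00 − (-2.41) = +3.41 V, n = 6.
Overall: 2 NO₃⁻(aq) + 8 H⁺(aq) + 3 Mg(s) → 2 NO(g) + 4 H₂O(l) + 3 Mg²⁺(aq)
Q = P(NO)^2·[Mg²⁺]^3 / ([NO₃⁻]^2·[H⁺]^8); log Q = -3.931.
E = E° − (0.0592/n) log Q = +3.41 − (0.0592/6)(-3.931) = +3.449 V.

+3.449 V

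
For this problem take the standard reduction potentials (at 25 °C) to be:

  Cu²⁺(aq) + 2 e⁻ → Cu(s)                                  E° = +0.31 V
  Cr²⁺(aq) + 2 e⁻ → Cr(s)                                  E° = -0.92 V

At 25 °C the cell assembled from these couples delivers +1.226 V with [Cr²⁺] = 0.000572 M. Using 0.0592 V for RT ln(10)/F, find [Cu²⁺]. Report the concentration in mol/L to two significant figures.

0.00042 M

Cu²⁺/Cu is the cathode, Cr²⁺/Cr the anode: E°cell = +1.23 V, n = 2.
Overall reaction: Cu²⁺(aq) + Cr(s) → Cu(s) + Cr²⁺(aq); Q = [Cr²⁺]^1/[Cu²⁺]^1.
From E = E° − (0.0592/n) log Q: log Q = (E° − E)·n/0.0592 = (+1.23 − (+1.226))·2/0.0592 = 0.1351.
So 1·log[Cu²⁺] = 1·log(0.000572) − log Q = -3.2426 − (0.1351) = -3.3777; [Cu²⁺] = 10^(-3.3777) ≈ 0.00042 M.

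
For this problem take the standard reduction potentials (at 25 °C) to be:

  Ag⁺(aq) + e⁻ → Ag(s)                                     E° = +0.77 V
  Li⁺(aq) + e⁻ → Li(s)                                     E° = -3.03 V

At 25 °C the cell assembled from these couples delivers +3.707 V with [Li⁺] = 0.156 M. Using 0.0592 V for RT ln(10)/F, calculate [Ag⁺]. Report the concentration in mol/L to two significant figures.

Ag⁺/Ag is the cathode, Li⁺/Li the anode: E°cell = +3.80 V, n = 1.
Overall reaction: Ag⁺(aq) + Li(s) → Ag(s) + Li⁺(aq); Q = [Li⁺]^1/[Ag⁺]^1.
From E = E° − (0.0592/n) log Q: log Q = (E° − E)·n/0.0592 = (+3.80 − (+3.707))·1/0.0592 = 1.5709.
So 1·log[Ag⁺] = 1·log(0.156) − log Q = -0.8069 − (1.5709) = -2.3778; [Ag⁺] = 10^(-2.3778) ≈ 0.0042 M.

0.0042 M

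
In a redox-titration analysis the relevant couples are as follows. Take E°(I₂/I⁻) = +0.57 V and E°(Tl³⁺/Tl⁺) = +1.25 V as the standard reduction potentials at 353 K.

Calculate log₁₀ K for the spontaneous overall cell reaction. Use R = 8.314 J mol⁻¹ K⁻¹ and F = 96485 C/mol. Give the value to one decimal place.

19.4

Cathode: Tl³⁺/Tl⁺; anode: I₂/I⁻. E°cell = (+1.25) − (+0.57) = +0.68 V, with n = 2.
ΔG° = −nFE° = −RT ln K, so ln K = nFE°/(RT) = (2)(96485)(+0.68) / ((8.314)(353)) = 44.711.
log₁₀ K = 44.711 / ln 10 = 19.4.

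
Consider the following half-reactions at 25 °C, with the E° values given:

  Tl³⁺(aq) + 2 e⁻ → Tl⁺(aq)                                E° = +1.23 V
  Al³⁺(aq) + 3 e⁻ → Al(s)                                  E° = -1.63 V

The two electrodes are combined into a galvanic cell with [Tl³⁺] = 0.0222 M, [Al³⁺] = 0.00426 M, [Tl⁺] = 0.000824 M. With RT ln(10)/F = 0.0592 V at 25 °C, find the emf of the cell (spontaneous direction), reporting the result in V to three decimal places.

Tl³⁺/Tl⁺ is the cathode (higher E°), Al³⁺/Al the anode: E°cell = +1.23 − (-1.63) = +2.86 V, n = 6.
Overall: 3 Tl³⁺(aq) + 2 Al(s) → 3 Tl⁺(aq) + 2 Al³⁺(aq)
Q = [Tl⁺]^3·[Al³⁺]^2 / ([Tl³⁺]^3); log Q = -9.032.
E = E° − (0.0592/n) log Q = +2.86 − (0.0592/6)(-9.032) = +2.949 V.

+2.949 V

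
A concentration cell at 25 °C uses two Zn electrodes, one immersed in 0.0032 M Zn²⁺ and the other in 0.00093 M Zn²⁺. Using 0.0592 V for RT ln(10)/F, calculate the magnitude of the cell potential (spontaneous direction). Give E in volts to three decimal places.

+0.016 V

For a concentration cell E°cell = 0. The 0.0032 M side is the cathode (reduction is favoured where [Zn²⁺] is higher).
With n = 2, E = −(0.0592/2) log([Zn²⁺]ₐₙ/[Zn²⁺]꜀ₐₜ) = −(0.0592/2) log(0.00093/0.0032) = −(0.0592/2)(-0.537) = +0.016 V.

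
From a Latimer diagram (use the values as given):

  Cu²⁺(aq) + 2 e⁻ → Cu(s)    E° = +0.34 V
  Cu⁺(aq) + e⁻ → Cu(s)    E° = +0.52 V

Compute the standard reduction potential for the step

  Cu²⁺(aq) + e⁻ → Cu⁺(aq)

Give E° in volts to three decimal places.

+0.160 V

Sequential free energies add, so n₃E°₃ = n₁E°₁ + n₂E°₂.
With n₃ = 2, and the known step contributing 1×(+0.52) V, the unknown satisfies 1·E° = 2×(+0.34) − 1×(+0.52) = +0.160.
E° = +0.160 / 1 = +0.160 V.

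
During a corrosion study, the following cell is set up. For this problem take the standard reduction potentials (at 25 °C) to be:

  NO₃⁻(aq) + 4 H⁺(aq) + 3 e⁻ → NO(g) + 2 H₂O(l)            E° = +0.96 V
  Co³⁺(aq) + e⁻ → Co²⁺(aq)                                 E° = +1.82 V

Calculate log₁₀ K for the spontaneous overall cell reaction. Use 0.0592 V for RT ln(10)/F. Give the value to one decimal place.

Cathode: Co³⁺/Co²⁺; anode: NO₃⁻/NO. E°cell = +0.86 V, n = 3.
log K = nE°cell / 0.0592 = (3)(+0.86) / 0.0592 = 43.6.

43.6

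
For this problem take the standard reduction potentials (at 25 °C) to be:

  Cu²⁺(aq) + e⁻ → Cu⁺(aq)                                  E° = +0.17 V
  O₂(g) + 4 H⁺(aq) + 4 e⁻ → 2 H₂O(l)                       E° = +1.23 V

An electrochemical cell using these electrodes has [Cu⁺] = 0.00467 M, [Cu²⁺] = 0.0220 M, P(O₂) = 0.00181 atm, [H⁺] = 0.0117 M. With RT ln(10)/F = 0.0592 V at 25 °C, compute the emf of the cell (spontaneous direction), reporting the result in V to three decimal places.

O₂/H₂O is the cathode (higher E°), Cu²⁺/Cu⁺ the anode: E°cell = +1.23 − (+0.17) = +1.06 V, n = 4.
Overall: O₂(g) + 4 H⁺(aq) + 4 Cu⁺(aq) → 2 H₂O(l) + 4 Cu²⁺(aq)
Q = [Cu²⁺]^4 / (P(O₂)·[H⁺]^4·[Cu⁺]^4); log Q = 13.162.
E = E° − (0.0592/n) log Q = +1.06 − (0.0592/4)(13.162) = +0.865 V.

+0.865 V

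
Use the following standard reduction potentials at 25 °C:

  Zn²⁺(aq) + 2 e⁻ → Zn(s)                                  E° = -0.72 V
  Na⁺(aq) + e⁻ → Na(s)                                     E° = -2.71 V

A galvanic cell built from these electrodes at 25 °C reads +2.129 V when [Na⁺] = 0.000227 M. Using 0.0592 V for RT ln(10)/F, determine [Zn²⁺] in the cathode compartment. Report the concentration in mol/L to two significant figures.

Zn²⁺/Zn is the cathode, Na⁺/Na the anode: E°cell = +1.99 V, n = 2.
Overall reaction: Zn²⁺(aq) + 2 Na(s) → Zn(s) + 2 Na⁺(aq); Q = [Na⁺]^2/[Zn²⁺]^1.
From E = E° − (0.0592/n) log Q: log Q = (E° − E)·n/0.0592 = (+1.99 − (+2.129))·2/0.0592 = -4.6959.
So 1·log[Zn²⁺] = 2·log(0.000227) − log Q = -7.2879 − (-4.6959) = -2.5920; [Zn²⁺] = 10^(-2.5920) ≈ 0.0026 M.

0.0026 M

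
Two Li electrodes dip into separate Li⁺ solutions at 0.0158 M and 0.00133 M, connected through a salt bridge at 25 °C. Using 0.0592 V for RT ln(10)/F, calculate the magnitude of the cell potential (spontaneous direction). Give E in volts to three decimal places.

For a concentration cell E°cell = 0. The 0.0158 M side is the cathode (reduction is favoured where [Li⁺] is higher).
With n = 1, E = −(0.0592/1) log([Li⁺]ₐₙ/[Li⁺]꜀ₐₜ) = −(0.0592/1) log(0.00133/0.0158) = −(0.0592/1)(-1.075) = +0.064 V.

+0.064 V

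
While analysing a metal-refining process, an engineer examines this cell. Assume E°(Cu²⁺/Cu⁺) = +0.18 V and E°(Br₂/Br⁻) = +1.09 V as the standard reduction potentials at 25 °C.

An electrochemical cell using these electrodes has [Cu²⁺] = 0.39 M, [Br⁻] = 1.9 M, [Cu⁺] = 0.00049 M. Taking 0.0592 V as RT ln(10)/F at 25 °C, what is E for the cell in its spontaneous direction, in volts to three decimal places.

Br₂/Br⁻ is the cathode (higher E°), Cu²⁺/Cu⁺ the anode: E°cell = +1.09 − (+0.18) = +0.91 V, n = 2.
Overall: Br₂(l) + 2 Cu⁺(aq) → 2 Br⁻(aq) + 2 Cu²⁺(aq)
Q = [Br⁻]^2·[Cu²⁺]^2 / ([Cu⁺]^2); log Q = 6.359.
E = E° − (0.0592/n) log Q = +0.91 − (0.0592/2)(6.359) = +0.722 V.

+0.722 V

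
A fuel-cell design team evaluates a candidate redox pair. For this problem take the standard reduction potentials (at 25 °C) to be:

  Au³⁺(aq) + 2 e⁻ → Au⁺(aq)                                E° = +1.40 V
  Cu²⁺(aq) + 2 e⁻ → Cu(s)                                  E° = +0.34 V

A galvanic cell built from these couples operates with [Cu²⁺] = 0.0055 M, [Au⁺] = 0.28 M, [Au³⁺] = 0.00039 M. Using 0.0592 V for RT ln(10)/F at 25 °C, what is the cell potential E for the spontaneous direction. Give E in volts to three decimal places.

+1.042 V

Au³⁺/Au⁺ is the cathode (higher E°), Cu²⁺/Cu the anode: E°cell = +1.40 − (+0.34) = +1.06 V, n = 2.
Overall: Au³⁺(aq) + Cu(s) → Au⁺(aq) + Cu²⁺(aq)
Q = [Au⁺]·[Cu²⁺] / ([Au³⁺]); log Q = 0.596.
E = E° − (0.0592/n) log Q = +1.06 − (0.0592/2)(0.596) = +1.042 V.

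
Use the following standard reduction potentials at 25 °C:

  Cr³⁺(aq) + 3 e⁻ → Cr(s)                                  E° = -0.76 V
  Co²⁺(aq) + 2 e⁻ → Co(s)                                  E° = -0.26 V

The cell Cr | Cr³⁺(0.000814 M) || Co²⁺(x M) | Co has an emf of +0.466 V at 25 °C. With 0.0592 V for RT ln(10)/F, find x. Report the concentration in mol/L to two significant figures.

Co²⁺/Co is the cathode, Cr³⁺/Cr the anode: E°cell = +0.50 V, n = 6.
Overall reaction: 3 Co²⁺(aq) + 2 Cr(s) → 3 Co(s) + 2 Cr³⁺(aq); Q = [Cr³⁺]^2/[Co²⁺]^3.
From E = E° − (0.0592/n) log Q: log Q = (E° − E)·n/0.0592 = (+0.50 − (+0.466))·6/0.0592 = 3.4459.
So 3·log[Co²⁺] = 2·log(0.000814) − log Q = -6.1788 − (3.4459) = -9.6247; log[Co²⁺] = -9.6247 / 3 = -3.2082; [Co²⁺] = 10^(-3.2082) ≈ 0.00062 M.

0.00062 M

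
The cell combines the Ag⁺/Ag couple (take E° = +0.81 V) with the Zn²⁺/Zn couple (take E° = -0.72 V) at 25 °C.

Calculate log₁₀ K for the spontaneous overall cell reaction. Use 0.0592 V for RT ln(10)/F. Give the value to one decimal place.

Cathode: Ag⁺/Ag; anode: Zn²⁺/Zn. E°cell = +1.53 V, n = 2.
log K = nE°cell / 0.0592 = (2)(+1.53) / 0.0592 = 51.7.

51.7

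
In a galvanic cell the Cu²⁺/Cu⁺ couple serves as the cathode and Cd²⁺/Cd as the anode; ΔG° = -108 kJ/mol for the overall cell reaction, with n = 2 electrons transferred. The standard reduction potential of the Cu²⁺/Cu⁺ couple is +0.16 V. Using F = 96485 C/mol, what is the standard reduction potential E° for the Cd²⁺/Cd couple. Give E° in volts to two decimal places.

-0.40 V

E°cell = −ΔG°/(nF) = −(-108×10³)/((2)(96485)) = +0.560 V.
Since Cu²⁺/Cu⁺ is the cathode and Cd²⁺/Cd the anode, E°cell = E°(Cu²⁺/Cu⁺) − E°(Cd²⁺/Cd).
So E°(Cd²⁺/Cd) = E°(Cu²⁺/Cu⁺) − E°cell = (+0.16) − (+0.560) = -0.40 V.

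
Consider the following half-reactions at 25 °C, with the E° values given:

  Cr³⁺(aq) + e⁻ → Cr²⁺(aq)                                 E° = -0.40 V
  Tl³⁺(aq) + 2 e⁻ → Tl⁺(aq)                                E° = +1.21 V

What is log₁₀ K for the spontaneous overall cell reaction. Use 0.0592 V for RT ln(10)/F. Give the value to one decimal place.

54.4

Cathode: Tl³⁺/Tl⁺; anode: Cr³⁺/Cr²⁺. E°cell = +1.61 V, n = 2.
log K = nE°cell / 0.0592 = (2)(+1.61) / 0.0592 = 54.4.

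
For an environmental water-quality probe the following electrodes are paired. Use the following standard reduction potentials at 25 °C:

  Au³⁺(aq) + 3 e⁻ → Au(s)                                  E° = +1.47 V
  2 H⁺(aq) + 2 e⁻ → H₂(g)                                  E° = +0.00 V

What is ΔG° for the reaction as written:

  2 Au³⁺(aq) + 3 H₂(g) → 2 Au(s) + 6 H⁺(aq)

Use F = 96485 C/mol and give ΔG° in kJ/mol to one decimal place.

-851.0 kJ/mol

As written, Au³⁺/Au is reduced (cathode) and H⁺/H₂ is oxidised (anode), so E°cell = (+1.47) − (+0.00) = +1.47 V.
Balancing electrons gives n = 6.
ΔG° = −nFE° = −(6)(96485)(+1.47) = -850,998 J = -851.0 kJ/mol.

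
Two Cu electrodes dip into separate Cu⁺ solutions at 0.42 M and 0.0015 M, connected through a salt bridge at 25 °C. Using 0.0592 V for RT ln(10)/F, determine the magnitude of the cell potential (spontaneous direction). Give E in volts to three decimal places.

+0.145 V

For a concentration cell E°cell = 0. The 0.42 M side is the cathode (reduction is favoured where [Cu⁺] is higher).
With n = 1, E = −(0.0592/1) log([Cu⁺]ₐₙ/[Cu⁺]꜀ₐₜ) = −(0.0592/1) log(0.0015/0.42) = −(0.0592/1)(-2.447) = +0.145 V.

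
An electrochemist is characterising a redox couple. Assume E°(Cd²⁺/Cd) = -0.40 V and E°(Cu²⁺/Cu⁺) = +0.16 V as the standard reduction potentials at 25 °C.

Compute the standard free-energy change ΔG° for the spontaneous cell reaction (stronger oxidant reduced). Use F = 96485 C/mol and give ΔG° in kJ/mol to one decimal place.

-108.1 kJ/mol

Cu²⁺/Cu⁺ (E° = +0.16 V) is the cathode; Cd²⁺/Cd (E° = -0.40 V) is the anode, so E°cell = +0.56 V.
Balancing electrons gives n = 2 (lcm of 1 and 2).
ΔG° = −nFE° = −(2)(96485)(+0.56) = -108,063 J = -108.1 kJ/mol.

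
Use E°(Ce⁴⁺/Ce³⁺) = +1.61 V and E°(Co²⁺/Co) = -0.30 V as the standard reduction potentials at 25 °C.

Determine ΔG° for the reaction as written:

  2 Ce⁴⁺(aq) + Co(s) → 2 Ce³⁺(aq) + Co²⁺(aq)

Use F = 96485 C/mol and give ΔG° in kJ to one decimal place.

As written, Ce⁴⁺/Ce³⁺ is reduced (cathode) and Co²⁺/Co is oxidised (anode), so E°cell = (+1.61) − (-0.30) = +1.91 V.
Balancing electrons gives n = 2.
ΔG° = −nFE° = −(2)(96485)(+1.91) = -368,573 J = -368.6 kJ.

-368.6 kJ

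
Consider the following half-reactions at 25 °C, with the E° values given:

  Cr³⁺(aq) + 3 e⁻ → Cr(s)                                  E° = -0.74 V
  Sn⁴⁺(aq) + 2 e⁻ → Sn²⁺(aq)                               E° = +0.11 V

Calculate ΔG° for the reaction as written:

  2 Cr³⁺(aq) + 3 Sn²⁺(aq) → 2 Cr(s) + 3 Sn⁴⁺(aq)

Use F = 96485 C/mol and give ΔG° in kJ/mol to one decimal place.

As written, Cr³⁺/Cr is reduced (cathode) and Sn⁴⁺/Sn²⁺ is oxidised (anode), so E°cell = (-0.74) − (+0.11) = -0.85 V.
Balancing electrons gives n = 6.
ΔG° = −nFE° = −(6)(96485)(-0.85) = 492,074 J = +492.1 kJ/mol.

+492.1 kJ/mol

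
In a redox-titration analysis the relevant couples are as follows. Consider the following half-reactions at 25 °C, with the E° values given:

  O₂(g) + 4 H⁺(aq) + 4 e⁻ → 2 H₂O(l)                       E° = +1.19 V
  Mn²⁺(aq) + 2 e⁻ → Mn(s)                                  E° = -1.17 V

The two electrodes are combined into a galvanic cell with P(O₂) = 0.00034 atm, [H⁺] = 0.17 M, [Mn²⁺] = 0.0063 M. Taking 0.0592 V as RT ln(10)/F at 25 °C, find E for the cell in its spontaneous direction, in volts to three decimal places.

O₂/H₂O is the cathode (higher E°), Mn²⁺/Mn the anode: E°cell = +1.19 − (-1.17) = +2.36 V, n = 4.
Overall: O₂(g) + 4 H⁺(aq) + 2 Mn(s) → 2 H₂O(l) + 2 Mn²⁺(aq)
Q = [Mn²⁺]^2 / (P(O₂)·[H⁺]^4); log Q = 2.145.
E = E° − (0.0592/n) log Q = +2.36 − (0.0592/4)(2.145) = +2.328 V.

+2.328 V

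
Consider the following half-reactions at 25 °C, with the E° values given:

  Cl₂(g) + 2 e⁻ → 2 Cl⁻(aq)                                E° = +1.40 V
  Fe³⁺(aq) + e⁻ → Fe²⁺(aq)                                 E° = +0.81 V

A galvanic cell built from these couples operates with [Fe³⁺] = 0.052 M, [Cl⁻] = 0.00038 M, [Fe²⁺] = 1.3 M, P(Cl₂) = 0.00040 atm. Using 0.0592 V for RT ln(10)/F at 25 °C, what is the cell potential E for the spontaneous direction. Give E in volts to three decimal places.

Cl₂/Cl⁻ is the cathode (higher E°), Fe³⁺/Fe²⁺ the anode: E°cell = +1.40 − (+0.81) = +0.59 V, n = 2.
Overall: Cl₂(g) + 2 Fe²⁺(aq) → 2 Cl⁻(aq) + 2 Fe³⁺(aq)
Q = [Cl⁻]^2·[Fe³⁺]^2 / (P(Cl₂)·[Fe²⁺]^2); log Q = -6.238.
E = E° − (0.0592/n) log Q = +0.59 − (0.0592/2)(-6.238) = +0.775 V.

+0.775 V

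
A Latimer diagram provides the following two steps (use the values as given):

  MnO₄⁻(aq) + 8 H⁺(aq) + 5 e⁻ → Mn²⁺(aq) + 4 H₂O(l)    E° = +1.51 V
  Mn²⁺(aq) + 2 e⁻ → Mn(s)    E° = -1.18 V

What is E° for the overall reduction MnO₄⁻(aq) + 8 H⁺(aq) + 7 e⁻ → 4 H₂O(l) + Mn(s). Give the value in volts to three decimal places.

+0.741 V

Since ΔG° = −nFE° is additive over sequential reductions, n₃E°₃ = n₁E°₁ + n₂E°₂.
E°₃ = (5×+1.51 + 2×-1.18) / 7 = (+5.190) / 7 = +0.741 V.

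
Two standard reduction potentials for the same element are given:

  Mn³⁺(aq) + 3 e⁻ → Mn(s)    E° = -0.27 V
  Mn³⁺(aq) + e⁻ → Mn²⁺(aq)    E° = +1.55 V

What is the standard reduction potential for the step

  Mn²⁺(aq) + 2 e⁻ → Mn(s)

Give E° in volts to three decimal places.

-1.180 V

Sequential free energies add, so n₃E°₃ = n₁E°₁ + n₂E°₂.
With n₃ = 3, and the known step contributing 1×(+1.55) V, the unknown satisfies 2·E° = 3×(-0.27) − 1×(+1.55) = -2.360.
E° = -2.360 / 2 = -1.180 V.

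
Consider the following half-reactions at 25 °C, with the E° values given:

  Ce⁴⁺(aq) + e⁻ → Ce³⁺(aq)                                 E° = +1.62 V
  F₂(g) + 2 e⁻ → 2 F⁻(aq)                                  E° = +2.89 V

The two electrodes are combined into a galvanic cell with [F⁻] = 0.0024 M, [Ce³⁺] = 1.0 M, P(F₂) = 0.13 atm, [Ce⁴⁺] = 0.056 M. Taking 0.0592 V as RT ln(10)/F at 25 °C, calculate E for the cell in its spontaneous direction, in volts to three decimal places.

F₂/F⁻ is the cathode (higher E°), Ce⁴⁺/Ce³⁺ the anode: E°cell = +2.89 − (+1.62) = +1.27 V, n = 2.
Overall: F₂(g) + 2 Ce³⁺(aq) → 2 F⁻(aq) + 2 Ce⁴⁺(aq)
Q = [F⁻]^2·[Ce⁴⁺]^2 / (P(F₂)·[Ce³⁺]^2); log Q = -6.857.
E = E° − (0.0592/n) log Q = +1.27 − (0.0592/2)(-6.857) = +1.473 V.

+1.473 V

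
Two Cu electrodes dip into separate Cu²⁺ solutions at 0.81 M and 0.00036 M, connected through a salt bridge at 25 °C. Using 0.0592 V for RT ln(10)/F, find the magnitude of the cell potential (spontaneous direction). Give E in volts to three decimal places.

+0.099 V

For a concentration cell E°cell = 0. The 0.81 M side is the cathode (reduction is favoured where [Cu²⁺] is higher).
With n = 2, E = −(0.0592/2) log([Cu²⁺]ₐₙ/[Cu²⁺]꜀ₐₜ) = −(0.0592/2) log(0.00036/0.81) = −(0.0592/2)(-3.352) = +0.099 V.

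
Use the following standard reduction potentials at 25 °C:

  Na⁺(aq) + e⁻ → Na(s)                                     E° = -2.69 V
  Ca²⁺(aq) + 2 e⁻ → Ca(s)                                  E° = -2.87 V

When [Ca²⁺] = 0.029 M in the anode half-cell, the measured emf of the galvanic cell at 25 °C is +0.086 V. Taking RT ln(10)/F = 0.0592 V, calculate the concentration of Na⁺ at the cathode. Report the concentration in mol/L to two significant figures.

0.0044 M

Na⁺/Na is the cathode, Ca²⁺/Ca the anode: E°cell = +0.18 V, n = 2.
Overall reaction: 2 Na⁺(aq) + Ca(s) → 2 Na(s) + Ca²⁺(aq); Q = [Ca²⁺]^1/[Na⁺]^2.
From E = E° − (0.0592/n) log Q: log Q = (E° − E)·n/0.0592 = (+0.18 − (+0.086))·2/0.0592 = 3.1757.
So 2·log[Na⁺] = 1·log(0.029) − log Q = -1.5376 − (3.1757) = -4.7133; log[Na⁺] = -4.7133 / 2 = -2.3567; [Na⁺] = 10^(-2.3567) ≈ 0.0044 M.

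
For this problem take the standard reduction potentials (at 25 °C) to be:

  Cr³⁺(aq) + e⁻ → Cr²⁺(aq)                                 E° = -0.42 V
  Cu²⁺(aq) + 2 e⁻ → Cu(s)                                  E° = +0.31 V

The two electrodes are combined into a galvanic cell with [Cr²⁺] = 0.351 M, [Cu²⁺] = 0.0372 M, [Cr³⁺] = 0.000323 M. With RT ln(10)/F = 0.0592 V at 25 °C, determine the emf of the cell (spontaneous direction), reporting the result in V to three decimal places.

Cu²⁺/Cu is the cathode (higher E°), Cr³⁺/Cr²⁺ the anode: E°cell = +0.31 − (-0.42) = +0.73 V, n = 2.
Overall: Cu²⁺(aq) + 2 Cr²⁺(aq) → Cu(s) + 2 Cr³⁺(aq)
Q = [Cr³⁺]^2 / ([Cu²⁺]·[Cr²⁺]^2); log Q = -4.643.
E = E° − (0.0592/n) log Q = +0.73 − (0.0592/2)(-4.643) = +0.867 V.

+0.867 V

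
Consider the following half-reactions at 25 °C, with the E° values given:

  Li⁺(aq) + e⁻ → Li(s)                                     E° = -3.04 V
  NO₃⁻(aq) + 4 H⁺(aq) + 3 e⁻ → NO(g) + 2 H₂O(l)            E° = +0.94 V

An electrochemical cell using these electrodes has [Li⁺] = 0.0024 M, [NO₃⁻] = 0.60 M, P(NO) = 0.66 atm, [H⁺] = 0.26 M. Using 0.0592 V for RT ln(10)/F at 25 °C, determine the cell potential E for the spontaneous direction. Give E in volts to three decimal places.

+4.088 V

NO₃⁻/NO is the cathode (higher E°), Li⁺/Li the anode: E°cell = +0.94 − (-3.04) = +3.98 V, n = 3.
Overall: NO₃⁻(aq) + 4 H⁺(aq) + 3 Li(s) → NO(g) + 2 H₂O(l) + 3 Li⁺(aq)
Q = P(NO)·[Li⁺]^3 / ([NO₃⁻]·[H⁺]^4); log Q = -5.478.
E = E° − (0.0592/n) log Q = +3.98 − (0.0592/3)(-5.478) = +4.088 V.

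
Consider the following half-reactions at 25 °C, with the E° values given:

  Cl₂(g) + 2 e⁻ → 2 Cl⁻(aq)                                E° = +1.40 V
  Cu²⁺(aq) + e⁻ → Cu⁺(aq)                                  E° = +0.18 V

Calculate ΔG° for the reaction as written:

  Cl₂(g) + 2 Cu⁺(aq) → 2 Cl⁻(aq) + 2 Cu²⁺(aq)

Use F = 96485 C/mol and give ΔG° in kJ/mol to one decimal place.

As written, Cl₂/Cl⁻ is reduced (cathode) and Cu²⁺/Cu⁺ is oxidised (anode), so E°cell = (+1.40) − (+0.18) = +1.22 V.
Balancing electrons gives n = 2.
ΔG° = −nFE° = −(2)(96485)(+1.22) = -235,423 J = -235.4 kJ/mol.

-235.4 kJ/mol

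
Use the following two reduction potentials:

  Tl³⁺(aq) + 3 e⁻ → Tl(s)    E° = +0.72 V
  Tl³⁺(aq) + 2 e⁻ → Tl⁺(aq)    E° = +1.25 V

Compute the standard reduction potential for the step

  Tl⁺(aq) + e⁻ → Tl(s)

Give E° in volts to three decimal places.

Sequential free energies add, so n₃E°₃ = n₁E°₁ + n₂E°₂.
With n₃ = 3, and the known step contributing 2×(+1.25) V, the unknown satisfies 1·E° = 3×(+0.72) − 2×(+1.25) = -0.340.
E° = -0.340 / 1 = -0.340 V.

-0.340 V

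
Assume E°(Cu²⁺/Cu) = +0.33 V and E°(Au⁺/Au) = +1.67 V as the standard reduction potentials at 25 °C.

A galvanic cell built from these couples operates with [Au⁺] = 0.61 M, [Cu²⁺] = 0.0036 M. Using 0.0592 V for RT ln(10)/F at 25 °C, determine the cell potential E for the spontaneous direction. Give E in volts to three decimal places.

Au⁺/Au is the cathode (higher E°), Cu²⁺/Cu the anode: E°cell = +1.67 − (+0.33) = +1.34 V, n = 2.
Overall: 2 Au⁺(aq) + Cu(s) → 2 Au(s) + Cu²⁺(aq)
Q = [Cu²⁺] / ([Au⁺]^2); log Q = -2.014.
E = E° − (0.0592/n) log Q = +1.34 − (0.0592/2)(-2.014) = +1.400 V.

+1.400 V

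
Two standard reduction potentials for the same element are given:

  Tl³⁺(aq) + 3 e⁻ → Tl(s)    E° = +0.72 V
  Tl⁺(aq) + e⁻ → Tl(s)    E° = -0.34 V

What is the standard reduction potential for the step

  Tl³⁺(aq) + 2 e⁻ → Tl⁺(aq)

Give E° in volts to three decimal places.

+1.250 V

Sequential free energies add, so n₃E°₃ = n₁E°₁ + n₂E°₂.
With n₃ = 3, and the known step contributing 1×(-0.34) V, the unknown satisfies 2·E° = 3×(+0.72) − 1×(-0.34) = +2.500.
E° = +2.500 / 2 = +1.250 V.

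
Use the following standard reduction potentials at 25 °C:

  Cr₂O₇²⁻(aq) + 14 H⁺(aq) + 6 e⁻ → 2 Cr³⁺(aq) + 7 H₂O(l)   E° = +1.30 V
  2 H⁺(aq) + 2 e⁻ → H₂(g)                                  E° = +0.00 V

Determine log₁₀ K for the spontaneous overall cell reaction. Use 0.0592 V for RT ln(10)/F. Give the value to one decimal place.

Cathode: Cr₂O₇²⁻/Cr³⁺; anode: H⁺/H₂. E°cell = +1.30 V, n = 6.
log K = nE°cell / 0.0592 = (6)(+1.30) / 0.0592 = 131.8.

131.8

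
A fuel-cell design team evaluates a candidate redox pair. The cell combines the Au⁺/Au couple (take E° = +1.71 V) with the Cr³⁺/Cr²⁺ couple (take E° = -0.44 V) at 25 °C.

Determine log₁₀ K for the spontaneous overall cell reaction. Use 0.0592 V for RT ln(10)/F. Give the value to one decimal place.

36.3

Cathode: Au⁺/Au; anode: Cr³⁺/Cr²⁺. E°cell = +2.15 V, n = 1.
log K = nE°cell / 0.0592 = (1)(+2.15) / 0.0592 = 36.3.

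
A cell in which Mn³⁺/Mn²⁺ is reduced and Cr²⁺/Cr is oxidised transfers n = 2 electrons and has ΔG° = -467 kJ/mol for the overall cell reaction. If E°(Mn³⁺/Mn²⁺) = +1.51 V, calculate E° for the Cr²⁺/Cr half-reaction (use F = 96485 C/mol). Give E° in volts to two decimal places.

E°cell = −ΔG°/(nF) = −(-467×10³)/((2)(96485)) = +2.420 V.
Since Mn³⁺/Mn²⁺ is the cathode and Cr²⁺/Cr the anode, E°cell = E°(Mn³⁺/Mn²⁺) − E°(Cr²⁺/Cr).
So E°(Cr²⁺/Cr) = E°(Mn³⁺/Mn²⁺) − E°cell = (+1.51) − (+2.420) = -0.91 V.

-0.91 V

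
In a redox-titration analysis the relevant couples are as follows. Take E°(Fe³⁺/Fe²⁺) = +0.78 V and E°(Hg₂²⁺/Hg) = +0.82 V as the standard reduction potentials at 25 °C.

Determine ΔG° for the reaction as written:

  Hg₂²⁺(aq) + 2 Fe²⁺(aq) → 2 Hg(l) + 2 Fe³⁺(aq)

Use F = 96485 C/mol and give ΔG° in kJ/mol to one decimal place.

As written, Hg₂²⁺/Hg is reduced (cathode) and Fe³⁺/Fe²⁺ is oxidised (anode), so E°cell = (+0.82) − (+0.78) = +0.04 V.
Balancing electrons gives n = 2.
ΔG° = −nFE° = −(2)(96485)(+0.04) = -7,719 J = -7.7 kJ/mol.

-7.7 kJ/mol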